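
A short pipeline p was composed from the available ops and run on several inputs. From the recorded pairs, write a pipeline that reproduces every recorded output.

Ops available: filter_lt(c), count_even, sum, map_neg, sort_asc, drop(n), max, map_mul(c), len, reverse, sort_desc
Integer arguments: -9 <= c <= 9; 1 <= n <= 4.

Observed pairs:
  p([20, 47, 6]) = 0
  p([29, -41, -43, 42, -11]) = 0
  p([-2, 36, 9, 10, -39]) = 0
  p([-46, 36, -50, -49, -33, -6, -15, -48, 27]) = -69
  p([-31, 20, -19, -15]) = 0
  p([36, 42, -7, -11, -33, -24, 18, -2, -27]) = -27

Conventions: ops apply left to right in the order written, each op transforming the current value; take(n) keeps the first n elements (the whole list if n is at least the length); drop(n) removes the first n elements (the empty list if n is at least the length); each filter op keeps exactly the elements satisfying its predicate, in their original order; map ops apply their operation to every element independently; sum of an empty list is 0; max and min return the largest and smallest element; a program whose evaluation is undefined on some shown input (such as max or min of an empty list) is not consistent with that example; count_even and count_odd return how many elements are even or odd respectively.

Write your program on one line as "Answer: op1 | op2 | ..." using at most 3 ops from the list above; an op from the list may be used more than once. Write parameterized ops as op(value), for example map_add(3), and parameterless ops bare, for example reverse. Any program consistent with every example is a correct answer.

filter_lt(-5) | drop(4) | sum

Check, running the answer program on each example:
  [20, 47, 6] -> [] -> [] -> 0
  [29, -41, -43, 42, -11] -> [-41, -43, -11] -> [] -> 0
  [-2, 36, 9, 10, -39] -> [-39] -> [] -> 0
  [-46, 36, -50, -49, -33, -6, -15, -48, 27] -> [-46, -50, -49, -33, -6, -15, -48] -> [-6, -15, -48] -> -69
  [-31, 20, -19, -15] -> [-31, -19, -15] -> [] -> 0
  [36, 42, -7, -11, -33, -24, 18, -2, -27] -> [-7, -11, -33, -24, -27] -> [-27] -> -27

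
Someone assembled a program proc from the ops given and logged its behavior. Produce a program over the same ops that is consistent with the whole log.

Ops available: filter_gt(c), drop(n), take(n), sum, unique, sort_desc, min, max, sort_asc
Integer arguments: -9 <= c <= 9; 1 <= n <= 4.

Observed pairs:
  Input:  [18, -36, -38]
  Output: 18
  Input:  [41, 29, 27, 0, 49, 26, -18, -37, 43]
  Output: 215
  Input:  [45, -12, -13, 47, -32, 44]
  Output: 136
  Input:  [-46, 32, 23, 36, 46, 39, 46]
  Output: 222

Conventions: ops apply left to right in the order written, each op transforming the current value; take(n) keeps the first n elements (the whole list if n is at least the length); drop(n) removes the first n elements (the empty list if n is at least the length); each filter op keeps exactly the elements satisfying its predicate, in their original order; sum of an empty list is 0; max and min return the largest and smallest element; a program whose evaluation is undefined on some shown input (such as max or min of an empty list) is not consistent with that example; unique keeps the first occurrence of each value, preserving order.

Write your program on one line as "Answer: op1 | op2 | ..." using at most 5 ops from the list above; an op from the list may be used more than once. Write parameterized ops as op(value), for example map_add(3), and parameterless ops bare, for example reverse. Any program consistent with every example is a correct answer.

sort_desc | filter_gt(-6) | filter_gt(5) | sort_asc | sum

Check, running the answer program on each example:
  [18, -36, -38] -> [18, -36, -38] -> [18] -> [18] -> [18] -> 18
  [41, 29, 27, 0, 49, 26, -18, -37, 43] -> [49, 43, 41, 29, 27, 26, 0, -18, -37] -> [49, 43, 41, 29, 27, 26, 0] -> [49, 43, 41, 29, 27, 26] -> [26, 27, 29, 41, 43, 49] -> 215
  [45, -12, -13, 47, -32, 44] -> [47, 45, 44, -12, -13, -32] -> [47, 45, 44] -> [47, 45, 44] -> [44, 45, 47] -> 136
  [-46, 32, 23, 36, 46, 39, 46] -> [46, 46, 39, 36, 32, 23, -46] -> [46, 46, 39, 36, 32, 23] -> [46, 46, 39, 36, 32, 23] -> [23, 32, 36, 39, 46, 46] -> 222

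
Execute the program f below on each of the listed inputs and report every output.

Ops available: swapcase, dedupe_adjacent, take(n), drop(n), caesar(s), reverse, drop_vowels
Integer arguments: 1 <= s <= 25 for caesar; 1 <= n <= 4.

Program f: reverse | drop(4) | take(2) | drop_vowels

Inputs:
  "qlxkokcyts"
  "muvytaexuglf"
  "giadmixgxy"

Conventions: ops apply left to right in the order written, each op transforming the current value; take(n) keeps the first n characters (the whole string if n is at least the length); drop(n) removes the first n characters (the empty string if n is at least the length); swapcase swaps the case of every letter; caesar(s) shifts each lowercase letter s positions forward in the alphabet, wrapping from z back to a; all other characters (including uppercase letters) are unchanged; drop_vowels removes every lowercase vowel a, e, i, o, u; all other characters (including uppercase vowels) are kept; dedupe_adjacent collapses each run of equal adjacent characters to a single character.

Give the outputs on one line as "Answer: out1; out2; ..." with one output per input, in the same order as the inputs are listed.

"k"; "x"; "m"

Execution, op by op:
  "qlxkokcyts" -> "styckokxlq" -> "kokxlq" -> "ko" -> "k"
  "muvytaexuglf" -> "flguxeatyvum" -> "xeatyvum" -> "xe" -> "x"
  "giadmixgxy" -> "yxgximdaig" -> "imdaig" -> "im" -> "m"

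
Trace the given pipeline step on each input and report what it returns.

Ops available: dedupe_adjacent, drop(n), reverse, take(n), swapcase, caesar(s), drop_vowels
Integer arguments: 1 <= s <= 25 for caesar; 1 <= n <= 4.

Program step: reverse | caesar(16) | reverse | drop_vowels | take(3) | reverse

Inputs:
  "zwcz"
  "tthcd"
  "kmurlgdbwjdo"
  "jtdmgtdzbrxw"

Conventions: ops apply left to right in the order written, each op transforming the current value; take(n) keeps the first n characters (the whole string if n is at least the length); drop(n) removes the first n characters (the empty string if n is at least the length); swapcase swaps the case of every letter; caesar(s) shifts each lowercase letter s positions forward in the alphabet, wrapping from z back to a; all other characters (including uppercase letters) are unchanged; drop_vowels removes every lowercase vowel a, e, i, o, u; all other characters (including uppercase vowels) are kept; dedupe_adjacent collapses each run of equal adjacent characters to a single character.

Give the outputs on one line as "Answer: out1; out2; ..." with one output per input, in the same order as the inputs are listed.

Execution, op by op:
  "zwcz" -> "zcwz" -> "psmp" -> "pmsp" -> "pmsp" -> "pms" -> "smp"
  "tthcd" -> "dchtt" -> "tsxjj" -> "jjxst" -> "jjxst" -> "jjx" -> "xjj"
  "kmurlgdbwjdo" -> "odjwbdglrumk" -> "etzmrtwbhkca" -> "ackhbwtrmzte" -> "ckhbwtrmzt" -> "ckh" -> "hkc"
  "jtdmgtdzbrxw" -> "wxrbzdtgmdtj" -> "mnhrptjwctjz" -> "zjtcwjtprhnm" -> "zjtcwjtprhnm" -> "zjt" -> "tjz"

"smp"; "xjj"; "hkc"; "tjz"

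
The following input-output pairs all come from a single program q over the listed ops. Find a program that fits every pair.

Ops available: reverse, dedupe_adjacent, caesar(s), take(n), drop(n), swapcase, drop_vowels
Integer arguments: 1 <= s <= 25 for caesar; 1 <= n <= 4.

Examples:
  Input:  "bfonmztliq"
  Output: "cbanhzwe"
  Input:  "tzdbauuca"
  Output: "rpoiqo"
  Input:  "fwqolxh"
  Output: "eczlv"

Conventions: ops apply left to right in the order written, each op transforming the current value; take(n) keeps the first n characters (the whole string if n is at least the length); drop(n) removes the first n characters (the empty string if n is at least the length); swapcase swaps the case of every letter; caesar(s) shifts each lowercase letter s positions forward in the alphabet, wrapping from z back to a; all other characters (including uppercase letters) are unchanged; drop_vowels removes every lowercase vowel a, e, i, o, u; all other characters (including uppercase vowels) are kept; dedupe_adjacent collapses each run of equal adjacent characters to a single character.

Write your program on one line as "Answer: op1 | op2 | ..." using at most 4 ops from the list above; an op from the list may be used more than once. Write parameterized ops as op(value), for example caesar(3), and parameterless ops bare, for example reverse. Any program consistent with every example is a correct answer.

dedupe_adjacent | caesar(14) | drop(2)

Check, running the answer program on each example:
  "bfonmztliq" -> "bfonmztliq" -> "ptcbanhzwe" -> "cbanhzwe"
  "tzdbauuca" -> "tzdbauca" -> "hnrpoiqo" -> "rpoiqo"
  "fwqolxh" -> "fwqolxh" -> "tkeczlv" -> "eczlv"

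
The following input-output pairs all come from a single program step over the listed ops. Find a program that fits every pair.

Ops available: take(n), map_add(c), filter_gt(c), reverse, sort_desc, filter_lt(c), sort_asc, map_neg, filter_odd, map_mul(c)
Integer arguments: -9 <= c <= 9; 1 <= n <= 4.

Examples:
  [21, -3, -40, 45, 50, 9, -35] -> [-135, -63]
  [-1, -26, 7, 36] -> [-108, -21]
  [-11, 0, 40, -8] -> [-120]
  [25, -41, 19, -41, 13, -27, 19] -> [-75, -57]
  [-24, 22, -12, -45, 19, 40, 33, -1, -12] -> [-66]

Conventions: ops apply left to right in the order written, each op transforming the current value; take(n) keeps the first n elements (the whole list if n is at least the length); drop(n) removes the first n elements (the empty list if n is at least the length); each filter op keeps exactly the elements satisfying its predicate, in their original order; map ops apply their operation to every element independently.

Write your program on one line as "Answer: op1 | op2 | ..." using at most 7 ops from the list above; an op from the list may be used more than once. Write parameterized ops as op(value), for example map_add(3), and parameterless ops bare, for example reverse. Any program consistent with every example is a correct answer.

map_neg | take(4) | map_neg | sort_desc | filter_gt(3) | map_mul(-3)

Check, running the answer program on each example:
  [21, -3, -40, 45, 50, 9, -35] -> [-21, 3, 40, -45, -50, -9, 35] -> [-21, 3, 40, -45] -> [21, -3, -40, 45] -> [45, 21, -3, -40] -> [45, 21] -> [-135, -63]
  [-1, -26, 7, 36] -> [1, 26, -7, -36] -> [1, 26, -7, -36] -> [-1, -26, 7, 36] -> [36, 7, -1, -26] -> [36, 7] -> [-108, -21]
  [-11, 0, 40, -8] -> [11, 0, -40, 8] -> [11, 0, -40, 8] -> [-11, 0, 40, -8] -> [40, 0, -8, -11] -> [40] -> [-120]
  [25, -41, 19, -41, 13, -27, 19] -> [-25, 41, -19, 41, -13, 27, -19] -> [-25, 41, -19, 41] -> [25, -41, 19, -41] -> [25, 19, -41, -41] -> [25, 19] -> [-75, -57]
  [-24, 22, -12, -45, 19, 40, 33, -1, -12] -> [24, -22, 12, 45, -19, -40, -33, 1, 12] -> [24, -22, 12, 45] -> [-24, 22, -12, -45] -> [22, -12, -24, -45] -> [22] -> [-66]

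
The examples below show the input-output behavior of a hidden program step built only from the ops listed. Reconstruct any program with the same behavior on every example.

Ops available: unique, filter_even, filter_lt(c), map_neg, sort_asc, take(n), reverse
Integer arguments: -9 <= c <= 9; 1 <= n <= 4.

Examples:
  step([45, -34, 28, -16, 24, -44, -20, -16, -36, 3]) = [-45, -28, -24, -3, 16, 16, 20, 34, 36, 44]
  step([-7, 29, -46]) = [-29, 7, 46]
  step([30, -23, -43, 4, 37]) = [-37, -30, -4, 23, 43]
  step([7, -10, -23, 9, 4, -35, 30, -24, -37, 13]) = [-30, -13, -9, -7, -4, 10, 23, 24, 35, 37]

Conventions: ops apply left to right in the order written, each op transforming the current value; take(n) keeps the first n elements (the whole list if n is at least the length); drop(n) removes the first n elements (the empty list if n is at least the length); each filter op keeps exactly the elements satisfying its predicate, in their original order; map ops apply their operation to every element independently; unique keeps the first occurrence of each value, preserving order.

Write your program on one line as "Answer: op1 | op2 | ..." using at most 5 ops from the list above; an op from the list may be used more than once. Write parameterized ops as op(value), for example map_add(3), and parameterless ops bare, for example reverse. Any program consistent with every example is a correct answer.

reverse | map_neg | reverse | sort_asc

Check, running the answer program on each example:
  [45, -34, 28, -16, 24, -44, -20, -16, -36, 3] -> [3, -36, -16, -20, -44, 24, -16, 28, -34, 45] -> [-3, 36, 16, 20, 44, -24, 16, -28, 34, -45] -> [-45, 34, -28, 16, -24, 44, 20, 16, 36, -3] -> [-45, -28, -24, -3, 16, 16, 20, 34, 36, 44]
  [-7, 29, -46] -> [-46, 29, -7] -> [46, -29, 7] -> [7, -29, 46] -> [-29, 7, 46]
  [30, -23, -43, 4, 37] -> [37, 4, -43, -23, 30] -> [-37, -4, 43, 23, -30] -> [-30, 23, 43, -4, -37] -> [-37, -30, -4, 23, 43]
  [7, -10, -23, 9, 4, -35, 30, -24, -37, 13] -> [13, -37, -24, 30, -35, 4, 9, -23, -10, 7] -> [-13, 37, 24, -30, 35, -4, -9, 23, 10, -7] -> [-7, 10, 23, -9, -4, 35, -30, 24, 37, -13] -> [-30, -13, -9, -7, -4, 10, 23, 24, 35, 37]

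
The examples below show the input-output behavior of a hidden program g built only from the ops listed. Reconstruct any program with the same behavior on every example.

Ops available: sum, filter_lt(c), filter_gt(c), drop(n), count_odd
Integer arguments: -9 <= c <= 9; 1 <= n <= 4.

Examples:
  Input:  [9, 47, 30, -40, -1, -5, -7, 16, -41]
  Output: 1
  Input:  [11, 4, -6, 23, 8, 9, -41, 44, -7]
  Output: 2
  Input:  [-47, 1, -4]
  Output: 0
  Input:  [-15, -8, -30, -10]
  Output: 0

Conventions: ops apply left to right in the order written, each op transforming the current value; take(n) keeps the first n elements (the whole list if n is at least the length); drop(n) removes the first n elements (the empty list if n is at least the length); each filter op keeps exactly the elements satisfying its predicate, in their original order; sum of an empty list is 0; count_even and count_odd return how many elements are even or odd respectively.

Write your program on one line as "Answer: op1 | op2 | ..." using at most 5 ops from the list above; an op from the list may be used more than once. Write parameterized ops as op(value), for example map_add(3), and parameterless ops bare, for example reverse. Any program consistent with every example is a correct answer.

filter_gt(-8) | drop(1) | filter_gt(7) | count_odd

Check, running the answer program on each example:
  [9, 47, 30, -40, -1, -5, -7, 16, -41] -> [9, 47, 30, -1, -5, -7, 16] -> [47, 30, -1, -5, -7, 16] -> [47, 30, 16] -> 1
  [11, 4, -6, 23, 8, 9, -41, 44, -7] -> [11, 4, -6, 23, 8, 9, 44, -7] -> [4, -6, 23, 8, 9, 44, -7] -> [23, 8, 9, 44] -> 2
  [-47, 1, -4] -> [1, -4] -> [-4] -> [] -> 0
  [-15, -8, -30, -10] -> [] -> [] -> [] -> 0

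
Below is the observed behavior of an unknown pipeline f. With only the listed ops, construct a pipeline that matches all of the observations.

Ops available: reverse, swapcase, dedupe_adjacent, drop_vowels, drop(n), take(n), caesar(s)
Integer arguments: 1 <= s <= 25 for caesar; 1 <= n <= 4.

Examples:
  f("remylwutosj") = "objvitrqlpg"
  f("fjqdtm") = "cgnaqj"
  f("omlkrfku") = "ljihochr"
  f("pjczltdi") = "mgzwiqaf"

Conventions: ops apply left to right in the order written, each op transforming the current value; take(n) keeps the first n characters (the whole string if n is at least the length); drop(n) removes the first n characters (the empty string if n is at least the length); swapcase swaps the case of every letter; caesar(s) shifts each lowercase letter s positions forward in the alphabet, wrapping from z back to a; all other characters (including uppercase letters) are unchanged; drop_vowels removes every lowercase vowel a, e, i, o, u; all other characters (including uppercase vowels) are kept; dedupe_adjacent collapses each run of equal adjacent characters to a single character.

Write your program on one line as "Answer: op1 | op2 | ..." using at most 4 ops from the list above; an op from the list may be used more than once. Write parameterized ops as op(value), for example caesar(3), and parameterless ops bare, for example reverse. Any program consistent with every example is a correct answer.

caesar(3) | caesar(3) | caesar(17)

Check, running the answer program on each example:
  "remylwutosj" -> "uhpbozxwrvm" -> "xksercazuyp" -> "objvitrqlpg"
  "fjqdtm" -> "imtgwp" -> "lpwjzs" -> "cgnaqj"
  "omlkrfku" -> "rponuinx" -> "usrqxlqa" -> "ljihochr"
  "pjczltdi" -> "smfcowgl" -> "vpifrzjo" -> "mgzwiqaf"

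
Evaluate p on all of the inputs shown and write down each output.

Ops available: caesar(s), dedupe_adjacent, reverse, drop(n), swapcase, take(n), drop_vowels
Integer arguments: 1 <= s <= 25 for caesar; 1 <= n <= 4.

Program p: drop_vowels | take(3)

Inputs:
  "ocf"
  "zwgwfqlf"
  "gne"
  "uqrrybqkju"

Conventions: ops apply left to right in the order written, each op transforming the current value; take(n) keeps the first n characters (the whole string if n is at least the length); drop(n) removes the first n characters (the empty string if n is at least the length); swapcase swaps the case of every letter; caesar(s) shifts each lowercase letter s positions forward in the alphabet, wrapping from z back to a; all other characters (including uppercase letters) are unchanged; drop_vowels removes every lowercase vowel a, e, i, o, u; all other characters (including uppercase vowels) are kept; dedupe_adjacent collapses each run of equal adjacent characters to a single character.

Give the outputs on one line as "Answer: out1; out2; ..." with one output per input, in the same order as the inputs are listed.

Execution, op by op:
  "ocf" -> "cf" -> "cf"
  "zwgwfqlf" -> "zwgwfqlf" -> "zwg"
  "gne" -> "gn" -> "gn"
  "uqrrybqkju" -> "qrrybqkj" -> "qrr"

"cf"; "zwg"; "gn"; "qrr"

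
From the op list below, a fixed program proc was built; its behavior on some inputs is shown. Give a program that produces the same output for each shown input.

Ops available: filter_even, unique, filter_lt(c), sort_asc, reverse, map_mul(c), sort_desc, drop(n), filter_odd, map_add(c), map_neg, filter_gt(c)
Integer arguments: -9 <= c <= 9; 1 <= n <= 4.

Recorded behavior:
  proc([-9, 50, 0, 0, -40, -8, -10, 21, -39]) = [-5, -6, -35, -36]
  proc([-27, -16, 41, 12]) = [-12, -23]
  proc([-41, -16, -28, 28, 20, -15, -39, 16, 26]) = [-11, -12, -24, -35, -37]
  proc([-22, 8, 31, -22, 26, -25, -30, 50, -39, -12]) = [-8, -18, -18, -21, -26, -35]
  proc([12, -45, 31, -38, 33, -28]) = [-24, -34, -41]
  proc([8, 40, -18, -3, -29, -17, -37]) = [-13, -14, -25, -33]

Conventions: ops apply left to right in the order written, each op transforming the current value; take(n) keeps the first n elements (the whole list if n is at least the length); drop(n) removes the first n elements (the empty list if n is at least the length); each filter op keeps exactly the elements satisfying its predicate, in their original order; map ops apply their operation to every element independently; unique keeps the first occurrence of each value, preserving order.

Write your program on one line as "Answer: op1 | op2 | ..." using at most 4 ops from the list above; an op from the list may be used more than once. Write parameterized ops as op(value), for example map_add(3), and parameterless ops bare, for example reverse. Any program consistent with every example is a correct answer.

sort_asc | filter_lt(-8) | reverse | map_add(4)

Check, running the answer program on each example:
  [-9, 50, 0, 0, -40, -8, -10, 21, -39] -> [-40, -39, -10, -9, -8, 0, 0, 21, 50] -> [-40, -39, -10, -9] -> [-9, -10, -39, -40] -> [-5, -6, -35, -36]
  [-27, -16, 41, 12] -> [-27, -16, 12, 41] -> [-27, -16] -> [-16, -27] -> [-12, -23]
  [-41, -16, -28, 28, 20, -15, -39, 16, 26] -> [-41, -39, -28, -16, -15, 16, 20, 26, 28] -> [-41, -39, -28, -16, -15] -> [-15, -16, -28, -39, -41] -> [-11, -12, -24, -35, -37]
  [-22, 8, 31, -22, 26, -25, -30, 50, -39, -12] -> [-39, -30, -25, -22, -22, -12, 8, 26, 31, 50] -> [-39, -30, -25, -22, -22, -12] -> [-12, -22, -22, -25, -30, -39] -> [-8, -18, -18, -21, -26, -35]
  [12, -45, 31, -38, 33, -28] -> [-45, -38, -28, 12, 31, 33] -> [-45, -38, -28] -> [-28, -38, -45] -> [-24, -34, -41]
  [8, 40, -18, -3, -29, -17, -37] -> [-37, -29, -18, -17, -3, 8, 40] -> [-37, -29, -18, -17] -> [-17, -18, -29, -37] -> [-13, -14, -25, -33]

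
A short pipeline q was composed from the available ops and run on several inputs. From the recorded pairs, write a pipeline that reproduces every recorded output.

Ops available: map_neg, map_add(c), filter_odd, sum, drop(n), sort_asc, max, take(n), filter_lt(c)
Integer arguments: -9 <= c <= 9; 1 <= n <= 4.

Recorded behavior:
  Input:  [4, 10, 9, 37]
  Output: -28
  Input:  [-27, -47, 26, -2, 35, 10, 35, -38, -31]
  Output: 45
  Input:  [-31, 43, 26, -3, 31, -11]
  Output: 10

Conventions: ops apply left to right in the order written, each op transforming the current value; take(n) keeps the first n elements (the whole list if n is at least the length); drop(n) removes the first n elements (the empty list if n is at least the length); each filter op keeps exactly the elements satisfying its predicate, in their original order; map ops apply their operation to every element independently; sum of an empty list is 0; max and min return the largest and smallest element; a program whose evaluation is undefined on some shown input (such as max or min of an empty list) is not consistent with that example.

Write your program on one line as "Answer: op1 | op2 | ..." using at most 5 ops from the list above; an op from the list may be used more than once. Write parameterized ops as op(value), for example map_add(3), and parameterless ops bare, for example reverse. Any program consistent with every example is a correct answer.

drop(3) | map_add(-9) | map_neg | sum

Check, running the answer program on each example:
  [4, 10, 9, 37] -> [37] -> [28] -> [-28] -> -28
  [-27, -47, 26, -2, 35, 10, 35, -38, -31] -> [-2, 35, 10, 35, -38, -31] -> [-11, 26, 1, 26, -47, -40] -> [11, -26, -1, -26, 47, 40] -> 45
  [-31, 43, 26, -3, 31, -11] -> [-3, 31, -11] -> [-12, 22, -20] -> [12, -22, 20] -> 10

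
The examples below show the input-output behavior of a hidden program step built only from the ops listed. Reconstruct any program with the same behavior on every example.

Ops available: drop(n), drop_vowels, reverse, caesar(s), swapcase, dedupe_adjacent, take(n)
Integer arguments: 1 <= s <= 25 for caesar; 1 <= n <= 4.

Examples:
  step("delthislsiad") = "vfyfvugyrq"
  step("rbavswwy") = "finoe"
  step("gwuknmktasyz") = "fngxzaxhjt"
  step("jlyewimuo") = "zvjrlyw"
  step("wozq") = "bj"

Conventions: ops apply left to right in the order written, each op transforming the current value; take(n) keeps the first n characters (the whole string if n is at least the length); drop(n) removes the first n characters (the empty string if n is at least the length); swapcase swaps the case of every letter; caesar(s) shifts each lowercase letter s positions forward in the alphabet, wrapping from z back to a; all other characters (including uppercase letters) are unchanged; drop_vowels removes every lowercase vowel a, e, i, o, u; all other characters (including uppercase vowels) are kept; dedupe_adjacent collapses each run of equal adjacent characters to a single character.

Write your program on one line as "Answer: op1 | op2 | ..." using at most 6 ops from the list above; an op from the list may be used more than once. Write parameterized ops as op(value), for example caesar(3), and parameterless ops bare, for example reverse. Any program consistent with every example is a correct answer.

dedupe_adjacent | reverse | caesar(4) | drop(2) | caesar(9)

Check, running the answer program on each example:
  "delthislsiad" -> "delthislsiad" -> "daislsihtled" -> "hemwpwmlxpih" -> "mwpwmlxpih" -> "vfyfvugyrq"
  "rbavswwy" -> "rbavswy" -> "ywsvabr" -> "cawzefv" -> "wzefv" -> "finoe"
  "gwuknmktasyz" -> "gwuknmktasyz" -> "zysatkmnkuwg" -> "dcwexoqroyak" -> "wexoqroyak" -> "fngxzaxhjt"
  "jlyewimuo" -> "jlyewimuo" -> "oumiweylj" -> "syqmaicpn" -> "qmaicpn" -> "zvjrlyw"
  "wozq" -> "wozq" -> "qzow" -> "udsa" -> "sa" -> "bj"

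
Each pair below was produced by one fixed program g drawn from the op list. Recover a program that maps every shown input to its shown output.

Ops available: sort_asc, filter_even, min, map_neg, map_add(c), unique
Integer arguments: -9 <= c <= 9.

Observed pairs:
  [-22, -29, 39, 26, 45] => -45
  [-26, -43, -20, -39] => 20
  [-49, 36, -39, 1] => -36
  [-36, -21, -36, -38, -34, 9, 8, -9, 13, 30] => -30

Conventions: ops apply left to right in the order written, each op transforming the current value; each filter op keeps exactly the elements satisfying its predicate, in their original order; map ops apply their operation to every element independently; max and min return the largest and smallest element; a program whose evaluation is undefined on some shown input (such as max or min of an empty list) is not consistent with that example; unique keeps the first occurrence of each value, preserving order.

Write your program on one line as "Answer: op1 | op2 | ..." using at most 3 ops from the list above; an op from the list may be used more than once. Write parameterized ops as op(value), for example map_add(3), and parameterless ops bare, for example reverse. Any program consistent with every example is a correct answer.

unique | map_neg | min

Check, running the answer program on each example:
  [-22, -29, 39, 26, 45] -> [-22, -29, 39, 26, 45] -> [22, 29, -39, -26, -45] -> -45
  [-26, -43, -20, -39] -> [-26, -43, -20, -39] -> [26, 43, 20, 39] -> 20
  [-49, 36, -39, 1] -> [-49, 36, -39, 1] -> [49, -36, 39, -1] -> -36
  [-36, -21, -36, -38, -34, 9, 8, -9, 13, 30] -> [-36, -21, -38, -34, 9, 8, -9, 13, 30] -> [36, 21, 38, 34, -9, -8, 9, -13, -30] -> -30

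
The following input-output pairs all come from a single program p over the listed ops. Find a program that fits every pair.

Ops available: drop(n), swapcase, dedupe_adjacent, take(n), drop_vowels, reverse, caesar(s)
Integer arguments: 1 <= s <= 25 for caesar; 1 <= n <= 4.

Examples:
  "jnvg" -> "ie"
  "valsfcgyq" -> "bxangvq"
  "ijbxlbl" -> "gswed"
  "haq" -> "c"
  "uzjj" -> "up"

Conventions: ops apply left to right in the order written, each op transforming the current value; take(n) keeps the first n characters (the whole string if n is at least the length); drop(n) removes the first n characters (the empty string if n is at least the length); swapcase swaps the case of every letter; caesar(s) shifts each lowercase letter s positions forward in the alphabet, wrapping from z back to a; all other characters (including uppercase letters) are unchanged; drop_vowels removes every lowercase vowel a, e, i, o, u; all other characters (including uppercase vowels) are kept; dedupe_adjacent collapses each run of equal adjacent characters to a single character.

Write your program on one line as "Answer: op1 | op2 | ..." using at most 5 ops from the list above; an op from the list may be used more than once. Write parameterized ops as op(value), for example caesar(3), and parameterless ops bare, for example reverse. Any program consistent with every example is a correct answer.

caesar(4) | reverse | drop(2) | caesar(17)

Check, running the answer program on each example:
  "jnvg" -> "nrzk" -> "kzrn" -> "rn" -> "ie"
  "valsfcgyq" -> "zepwjgkcu" -> "uckgjwpez" -> "kgjwpez" -> "bxangvq"
  "ijbxlbl" -> "mnfbpfp" -> "pfpbfnm" -> "pbfnm" -> "gswed"
  "haq" -> "leu" -> "uel" -> "l" -> "c"
  "uzjj" -> "ydnn" -> "nndy" -> "dy" -> "up"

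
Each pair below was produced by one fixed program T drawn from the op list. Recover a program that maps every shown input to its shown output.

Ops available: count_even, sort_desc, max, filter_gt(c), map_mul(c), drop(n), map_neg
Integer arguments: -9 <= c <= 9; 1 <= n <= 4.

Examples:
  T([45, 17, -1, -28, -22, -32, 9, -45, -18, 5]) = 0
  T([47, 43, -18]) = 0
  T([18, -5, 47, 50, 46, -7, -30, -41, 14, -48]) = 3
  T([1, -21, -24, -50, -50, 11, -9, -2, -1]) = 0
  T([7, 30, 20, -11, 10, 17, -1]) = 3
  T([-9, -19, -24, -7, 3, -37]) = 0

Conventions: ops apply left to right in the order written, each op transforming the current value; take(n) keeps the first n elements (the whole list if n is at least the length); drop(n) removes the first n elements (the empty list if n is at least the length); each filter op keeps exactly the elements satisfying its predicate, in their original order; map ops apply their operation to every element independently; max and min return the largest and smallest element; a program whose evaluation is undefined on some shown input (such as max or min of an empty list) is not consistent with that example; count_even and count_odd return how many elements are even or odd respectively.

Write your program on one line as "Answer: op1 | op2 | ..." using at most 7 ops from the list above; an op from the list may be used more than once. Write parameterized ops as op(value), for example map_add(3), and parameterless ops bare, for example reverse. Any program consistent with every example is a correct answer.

filter_gt(4) | map_neg | sort_desc | drop(1) | map_neg | count_even

Check, running the answer program on each example:
  [45, 17, -1, -28, -22, -32, 9, -45, -18, 5] -> [45, 17, 9, 5] -> [-45, -17, -9, -5] -> [-5, -9, -17, -45] -> [-9, -17, -45] -> [9, 17, 45] -> 0
  [47, 43, -18] -> [47, 43] -> [-47, -43] -> [-43, -47] -> [-47] -> [47] -> 0
  [18, -5, 47, 50, 46, -7, -30, -41, 14, -48] -> [18, 47, 50, 46, 14] -> [-18, -47, -50, -46, -14] -> [-14, -18, -46, -47, -50] -> [-18, -46, -47, -50] -> [18, 46, 47, 50] -> 3
  [1, -21, -24, -50, -50, 11, -9, -2, -1] -> [11] -> [-11] -> [-11] -> [] -> [] -> 0
  [7, 30, 20, -11, 10, 17, -1] -> [7, 30, 20, 10, 17] -> [-7, -30, -20, -10, -17] -> [-7, -10, -17, -20, -30] -> [-10, -17, -20, -30] -> [10, 17, 20, 30] -> 3
  [-9, -19, -24, -7, 3, -37] -> [] -> [] -> [] -> [] -> [] -> 0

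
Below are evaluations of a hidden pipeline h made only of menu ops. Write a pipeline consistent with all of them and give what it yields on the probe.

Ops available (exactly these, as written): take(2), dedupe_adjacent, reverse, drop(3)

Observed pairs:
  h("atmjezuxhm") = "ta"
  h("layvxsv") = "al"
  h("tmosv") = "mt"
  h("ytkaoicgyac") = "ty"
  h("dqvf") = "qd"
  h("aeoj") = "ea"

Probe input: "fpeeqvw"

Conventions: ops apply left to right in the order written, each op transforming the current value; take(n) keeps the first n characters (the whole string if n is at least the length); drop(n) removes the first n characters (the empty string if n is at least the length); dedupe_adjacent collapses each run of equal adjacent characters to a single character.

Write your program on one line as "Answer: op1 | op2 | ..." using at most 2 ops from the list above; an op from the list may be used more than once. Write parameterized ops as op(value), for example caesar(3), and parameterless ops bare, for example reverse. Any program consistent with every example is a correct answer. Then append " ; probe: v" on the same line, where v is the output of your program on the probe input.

take(2) | reverse ; probe: "pf"

Check, running the answer program on each example:
  "atmjezuxhm" -> "at" -> "ta"
  "layvxsv" -> "la" -> "al"
  "tmosv" -> "tm" -> "mt"
  "ytkaoicgyac" -> "yt" -> "ty"
  "dqvf" -> "dq" -> "qd"
  "aeoj" -> "ae" -> "ea"
  probe: "fpeeqvw" -> "fp" -> "pf"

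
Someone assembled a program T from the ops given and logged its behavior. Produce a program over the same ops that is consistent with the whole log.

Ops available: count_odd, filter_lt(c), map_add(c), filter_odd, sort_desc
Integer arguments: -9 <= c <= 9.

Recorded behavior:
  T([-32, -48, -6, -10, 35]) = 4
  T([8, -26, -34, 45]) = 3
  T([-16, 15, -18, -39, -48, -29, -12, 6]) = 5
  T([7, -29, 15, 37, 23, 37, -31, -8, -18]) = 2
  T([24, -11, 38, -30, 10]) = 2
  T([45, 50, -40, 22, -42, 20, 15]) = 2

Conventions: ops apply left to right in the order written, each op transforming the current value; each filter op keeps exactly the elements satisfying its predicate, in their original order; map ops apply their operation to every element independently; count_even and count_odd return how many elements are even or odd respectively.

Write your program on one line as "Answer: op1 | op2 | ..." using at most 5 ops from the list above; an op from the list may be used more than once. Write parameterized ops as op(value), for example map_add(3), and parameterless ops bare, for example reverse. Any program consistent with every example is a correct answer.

map_add(-6) | filter_lt(8) | sort_desc | map_add(-9) | count_odd

Check, running the answer program on each example:
  [-32, -48, -6, -10, 35] -> [-38, -54, -12, -16, 29] -> [-38, -54, -12, -16] -> [-12, -16, -38, -54] -> [-21, -25, -47, -63] -> 4
  [8, -26, -34, 45] -> [2, -32, -40, 39] -> [2, -32, -40] -> [2, -32, -40] -> [-7, -41, -49] -> 3
  [-16, 15, -18, -39, -48, -29, -12, 6] -> [-22, 9, -24, -45, -54, -35, -18, 0] -> [-22, -24, -45, -54, -35, -18, 0] -> [0, -18, -22, -24, -35, -45, -54] -> [-9, -27, -31, -33, -44, -54, -63] -> 5
  [7, -29, 15, 37, 23, 37, -31, -8, -18] -> [1, -35, 9, 31, 17, 31, -37, -14, -24] -> [1, -35, -37, -14, -24] -> [1, -14, -24, -35, -37] -> [-8, -23, -33, -44, -46] -> 2
  [24, -11, 38, -30, 10] -> [18, -17, 32, -36, 4] -> [-17, -36, 4] -> [4, -17, -36] -> [-5, -26, -45] -> 2
  [45, 50, -40, 22, -42, 20, 15] -> [39, 44, -46, 16, -48, 14, 9] -> [-46, -48] -> [-46, -48] -> [-55, -57] -> 2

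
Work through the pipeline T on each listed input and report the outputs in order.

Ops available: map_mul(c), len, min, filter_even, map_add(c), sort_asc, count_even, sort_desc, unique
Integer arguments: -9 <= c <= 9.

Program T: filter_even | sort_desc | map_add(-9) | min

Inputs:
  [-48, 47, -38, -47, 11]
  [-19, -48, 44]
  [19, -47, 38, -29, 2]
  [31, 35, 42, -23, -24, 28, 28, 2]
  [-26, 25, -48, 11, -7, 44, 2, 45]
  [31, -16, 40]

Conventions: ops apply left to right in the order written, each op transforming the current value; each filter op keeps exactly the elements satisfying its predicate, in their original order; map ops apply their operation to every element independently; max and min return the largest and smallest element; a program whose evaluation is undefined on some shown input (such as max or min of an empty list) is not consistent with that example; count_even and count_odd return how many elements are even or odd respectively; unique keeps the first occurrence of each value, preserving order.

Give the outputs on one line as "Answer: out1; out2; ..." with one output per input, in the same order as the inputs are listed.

-57; -57; -7; -33; -57; -25

Execution, op by op:
  [-48, 47, -38, -47, 11] -> [-48, -38] -> [-38, -48] -> [-47, -57] -> -57
  [-19, -48, 44] -> [-48, 44] -> [44, -48] -> [35, -57] -> -57
  [19, -47, 38, -29, 2] -> [38, 2] -> [38, 2] -> [29, -7] -> -7
  [31, 35, 42, -23, -24, 28, 28, 2] -> [42, -24, 28, 28, 2] -> [42, 28, 28, 2, -24] -> [33, 19, 19, -7, -33] -> -33
  [-26, 25, -48, 11, -7, 44, 2, 45] -> [-26, -48, 44, 2] -> [44, 2, -26, -48] -> [35, -7, -35, -57] -> -57
  [31, -16, 40] -> [-16, 40] -> [40, -16] -> [31, -25] -> -25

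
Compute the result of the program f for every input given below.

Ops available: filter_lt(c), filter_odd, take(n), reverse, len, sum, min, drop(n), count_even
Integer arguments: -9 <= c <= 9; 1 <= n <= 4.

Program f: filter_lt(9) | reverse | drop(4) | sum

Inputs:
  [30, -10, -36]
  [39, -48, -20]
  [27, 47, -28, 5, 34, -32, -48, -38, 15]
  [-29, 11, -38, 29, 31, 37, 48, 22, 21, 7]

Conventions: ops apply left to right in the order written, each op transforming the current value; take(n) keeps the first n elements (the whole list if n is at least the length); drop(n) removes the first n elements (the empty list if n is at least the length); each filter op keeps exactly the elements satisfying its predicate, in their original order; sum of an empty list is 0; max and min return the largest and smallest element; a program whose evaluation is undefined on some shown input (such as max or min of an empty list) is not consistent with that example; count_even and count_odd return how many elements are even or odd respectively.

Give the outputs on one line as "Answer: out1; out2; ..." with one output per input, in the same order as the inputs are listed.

Execution, op by op:
  [30, -10, -36] -> [-10, -36] -> [-36, -10] -> [] -> 0
  [39, -48, -20] -> [-48, -20] -> [-20, -48] -> [] -> 0
  [27, 47, -28, 5, 34, -32, -48, -38, 15] -> [-28, 5, -32, -48, -38] -> [-38, -48, -32, 5, -28] -> [-28] -> -28
  [-29, 11, -38, 29, 31, 37, 48, 22, 21, 7] -> [-29, -38, 7] -> [7, -38, -29] -> [] -> 0

0; 0; -28; 0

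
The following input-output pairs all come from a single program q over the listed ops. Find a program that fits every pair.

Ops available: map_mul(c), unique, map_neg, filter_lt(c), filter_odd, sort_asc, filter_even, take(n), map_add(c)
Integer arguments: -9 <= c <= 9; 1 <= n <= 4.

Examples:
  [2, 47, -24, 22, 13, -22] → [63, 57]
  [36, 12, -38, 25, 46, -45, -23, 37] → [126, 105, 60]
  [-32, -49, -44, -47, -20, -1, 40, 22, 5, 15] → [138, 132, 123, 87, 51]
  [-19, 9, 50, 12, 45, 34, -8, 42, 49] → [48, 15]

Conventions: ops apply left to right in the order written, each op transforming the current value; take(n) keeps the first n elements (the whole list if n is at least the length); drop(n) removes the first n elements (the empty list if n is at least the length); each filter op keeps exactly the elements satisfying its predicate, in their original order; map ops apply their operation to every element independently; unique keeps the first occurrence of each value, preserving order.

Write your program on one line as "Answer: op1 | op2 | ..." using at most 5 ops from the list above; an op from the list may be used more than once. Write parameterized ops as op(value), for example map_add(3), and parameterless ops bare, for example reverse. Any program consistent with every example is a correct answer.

filter_lt(-7) | sort_asc | map_add(3) | map_mul(-3)

Check, running the answer program on each example:
  [2, 47, -24, 22, 13, -22] -> [-24, -22] -> [-24, -22] -> [-21, -19] -> [63, 57]
  [36, 12, -38, 25, 46, -45, -23, 37] -> [-38, -45, -23] -> [-45, -38, -23] -> [-42, -35, -20] -> [126, 105, 60]
  [-32, -49, -44, -47, -20, -1, 40, 22, 5, 15] -> [-32, -49, -44, -47, -20] -> [-49, -47, -44, -32, -20] -> [-46, -44, -41, -29, -17] -> [138, 132, 123, 87, 51]
  [-19, 9, 50, 12, 45, 34, -8, 42, 49] -> [-19, -8] -> [-19, -8] -> [-16, -5] -> [48, 15]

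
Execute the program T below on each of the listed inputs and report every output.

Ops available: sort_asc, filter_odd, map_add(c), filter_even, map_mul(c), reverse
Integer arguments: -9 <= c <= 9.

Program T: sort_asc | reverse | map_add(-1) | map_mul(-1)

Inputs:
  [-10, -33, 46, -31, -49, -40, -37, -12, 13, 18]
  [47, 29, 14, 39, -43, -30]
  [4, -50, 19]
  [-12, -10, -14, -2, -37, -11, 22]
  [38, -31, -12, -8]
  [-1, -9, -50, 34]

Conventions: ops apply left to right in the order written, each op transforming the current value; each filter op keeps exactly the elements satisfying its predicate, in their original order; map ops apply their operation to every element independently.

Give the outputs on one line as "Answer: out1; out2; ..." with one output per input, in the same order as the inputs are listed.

[-45, -17, -12, 11, 13, 32, 34, 38, 41, 50]; [-46, -38, -28, -13, 31, 44]; [-18, -3, 51]; [-21, 3, 11, 12, 13, 15, 38]; [-37, 9, 13, 32]; [-33, 2, 10, 51]

Execution, op by op:
  [-10, -33, 46, -31, -49, -40, -37, -12, 13, 18] -> [-49, -40, -37, -33, -31, -12, -10, 13, 18, 46] -> [46, 18, 13, -10, -12, -31, -33, -37, -40, -49] -> [45, 17, 12, -11, -13, -32, -34, -38, -41, -50] -> [-45, -17, -12, 11, 13, 32, 34, 38, 41, 50]
  [47, 29, 14, 39, -43, -30] -> [-43, -30, 14, 29, 39, 47] -> [47, 39, 29, 14, -30, -43] -> [46, 38, 28, 13, -31, -44] -> [-46, -38, -28, -13, 31, 44]
  [4, -50, 19] -> [-50, 4, 19] -> [19, 4, -50] -> [18, 3, -51] -> [-18, -3, 51]
  [-12, -10, -14, -2, -37, -11, 22] -> [-37, -14, -12, -11, -10, -2, 22] -> [22, -2, -10, -11, -12, -14, -37] -> [21, -3, -11, -12, -13, -15, -38] -> [-21, 3, 11, 12, 13, 15, 38]
  [38, -31, -12, -8] -> [-31, -12, -8, 38] -> [38, -8, -12, -31] -> [37, -9, -13, -32] -> [-37, 9, 13, 32]
  [-1, -9, -50, 34] -> [-50, -9, -1, 34] -> [34, -1, -9, -50] -> [33, -2, -10, -51] -> [-33, 2, 10, 51]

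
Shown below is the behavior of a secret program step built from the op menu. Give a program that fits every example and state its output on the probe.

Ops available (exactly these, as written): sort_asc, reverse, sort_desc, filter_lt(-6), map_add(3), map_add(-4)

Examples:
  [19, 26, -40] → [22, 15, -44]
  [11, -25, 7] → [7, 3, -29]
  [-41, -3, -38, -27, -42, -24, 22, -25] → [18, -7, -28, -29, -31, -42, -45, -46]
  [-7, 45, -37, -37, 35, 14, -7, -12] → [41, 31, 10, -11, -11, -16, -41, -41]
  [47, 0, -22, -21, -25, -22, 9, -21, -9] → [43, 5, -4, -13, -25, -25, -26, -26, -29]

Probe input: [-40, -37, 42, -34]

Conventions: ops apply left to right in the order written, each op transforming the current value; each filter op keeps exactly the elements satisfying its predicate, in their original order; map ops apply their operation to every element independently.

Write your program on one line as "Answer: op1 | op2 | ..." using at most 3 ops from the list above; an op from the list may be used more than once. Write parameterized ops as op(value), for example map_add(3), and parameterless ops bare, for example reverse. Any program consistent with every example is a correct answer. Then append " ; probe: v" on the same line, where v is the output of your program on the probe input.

reverse | sort_desc | map_add(-4) ; probe: [38, -38, -41, -44]

Check, running the answer program on each example:
  [19, 26, -40] -> [-40, 26, 19] -> [26, 19, -40] -> [22, 15, -44]
  [11, -25, 7] -> [7, -25, 11] -> [11, 7, -25] -> [7, 3, -29]
  [-41, -3, -38, -27, -42, -24, 22, -25] -> [-25, 22, -24, -42, -27, -38, -3, -41] -> [22, -3, -24, -25, -27, -38, -41, -42] -> [18, -7, -28, -29, -31, -42, -45, -46]
  [-7, 45, -37, -37, 35, 14, -7, -12] -> [-12, -7, 14, 35, -37, -37, 45, -7] -> [45, 35, 14, -7, -7, -12, -37, -37] -> [41, 31, 10, -11, -11, -16, -41, -41]
  [47, 0, -22, -21, -25, -22, 9, -21, -9] -> [-9, -21, 9, -22, -25, -21, -22, 0, 47] -> [47, 9, 0, -9, -21, -21, -22, -22, -25] -> [43, 5, -4, -13, -25, -25, -26, -26, -29]
  probe: [-40, -37, 42, -34] -> [-34, 42, -37, -40] -> [42, -34, -37, -40] -> [38, -38, -41, -44]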